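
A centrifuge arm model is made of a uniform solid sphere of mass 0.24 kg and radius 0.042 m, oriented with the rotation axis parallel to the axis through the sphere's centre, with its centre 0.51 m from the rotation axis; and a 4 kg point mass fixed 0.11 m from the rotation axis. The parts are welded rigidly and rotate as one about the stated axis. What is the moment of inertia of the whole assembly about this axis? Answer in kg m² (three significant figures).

0.111

Solid sphere: I_cm = (2/5)MR² = (2/5)(0.24)(0.042)² = 0.00016934 kg m²; centre at d = 0.51 m, so the parallel axis theorem gives I = 0.00016934 + (0.24)(0.51)² = 0.062593 kg m².
Point mass: I_cm = 0; centre at d = 0.11 m, so the parallel axis theorem gives I = 0 + (4)(0.11)² = 0.0484 kg m².
Total I = 0.062593 + 0.0484 = 0.11099 kg m².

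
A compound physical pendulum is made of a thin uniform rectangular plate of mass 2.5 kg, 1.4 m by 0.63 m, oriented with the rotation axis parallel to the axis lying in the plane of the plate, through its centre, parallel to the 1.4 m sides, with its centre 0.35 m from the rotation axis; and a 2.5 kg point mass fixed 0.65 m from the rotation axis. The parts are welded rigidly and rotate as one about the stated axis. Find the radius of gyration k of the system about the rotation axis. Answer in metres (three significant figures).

Rectangular plate: I_cm = (1/12)Mb² = (1/12)(2.5)(0.63)² = 0.082687 kg m^2; centre at d = 0.35 m, so the parallel axis theorem gives I = 0.082687 + (2.5)(0.35)² = 0.38894 kg m^2.
Point mass: I_cm = 0; centre at d = 0.65 m, so the parallel axis theorem gives I = 0 + (2.5)(0.65)² = 1.0563 kg m^2.
Total I = 1.4452 kg m^2; total mass M = 5 kg.
k = √(I/M) = √(1.4452/5) = 0.53762 m.

0.538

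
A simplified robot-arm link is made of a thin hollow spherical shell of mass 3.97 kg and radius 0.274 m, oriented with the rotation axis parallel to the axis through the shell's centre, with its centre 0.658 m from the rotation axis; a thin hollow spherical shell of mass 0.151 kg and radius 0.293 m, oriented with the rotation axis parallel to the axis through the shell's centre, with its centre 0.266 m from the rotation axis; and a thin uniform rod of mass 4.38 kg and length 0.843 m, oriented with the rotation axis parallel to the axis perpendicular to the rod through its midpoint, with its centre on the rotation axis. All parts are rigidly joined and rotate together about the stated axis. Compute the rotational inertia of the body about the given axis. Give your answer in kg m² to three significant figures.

Spherical shell: I_cm = (2/3)MR² = (2/3)(3.97)(0.274)² = 0.1987 kg m²; centre at d = 0.658 m, so I = I_cm + Md² gives I = 0.1987 + (3.97)(0.658)² = 1.9176 kg m².
Spherical shell: I_cm = (2/3)MR² = (2/3)(0.151)(0.293)² = 0.0086421 kg m²; centre at d = 0.266 m, so I = I_cm + Md² gives I = 0.0086421 + (0.151)(0.266)² = 0.019326 kg m².
Thin rod: I_cm = (1/12)ML² = (1/12)(4.38)(0.843)² = 0.25939 kg m²; axis through the centre, so I = 0.25939 kg m².
Total I = 1.9176 + 0.019326 + 0.25939 = 2.1963 kg m².

2.20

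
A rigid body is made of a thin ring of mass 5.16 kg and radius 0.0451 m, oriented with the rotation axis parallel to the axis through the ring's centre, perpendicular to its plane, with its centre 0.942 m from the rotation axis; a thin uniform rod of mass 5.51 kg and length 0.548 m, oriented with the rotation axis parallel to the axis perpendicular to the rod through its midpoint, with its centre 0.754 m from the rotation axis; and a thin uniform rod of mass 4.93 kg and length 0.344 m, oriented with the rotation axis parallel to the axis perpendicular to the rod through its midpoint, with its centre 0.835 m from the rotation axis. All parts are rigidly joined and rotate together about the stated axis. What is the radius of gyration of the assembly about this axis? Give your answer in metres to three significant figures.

Thin ring: I_cm = MR² = (5.16)(0.0451)² = 0.010495 kg m^2; centre at d = 0.942 m, so I = I_cm + Md² gives I = 0.010495 + (5.16)(0.942)² = 4.5893 kg m^2.
Thin rod: I_cm = (1/12)ML² = (1/12)(5.51)(0.548)² = 0.13789 kg m^2; centre at d = 0.754 m, so I = I_cm + Md² gives I = 0.13789 + (5.51)(0.754)² = 3.2704 kg m^2.
Thin rod: I_cm = (1/12)ML² = (1/12)(4.93)(0.344)² = 0.048616 kg m^2; centre at d = 0.835 m, so I = I_cm + Md² gives I = 0.048616 + (4.93)(0.835)² = 3.4859 kg m^2.
Total I = 11.346 kg m^2; total mass M = 15.6 kg.
k = √(I/M) = √(11.346/15.6) = 0.85281 m.

0.853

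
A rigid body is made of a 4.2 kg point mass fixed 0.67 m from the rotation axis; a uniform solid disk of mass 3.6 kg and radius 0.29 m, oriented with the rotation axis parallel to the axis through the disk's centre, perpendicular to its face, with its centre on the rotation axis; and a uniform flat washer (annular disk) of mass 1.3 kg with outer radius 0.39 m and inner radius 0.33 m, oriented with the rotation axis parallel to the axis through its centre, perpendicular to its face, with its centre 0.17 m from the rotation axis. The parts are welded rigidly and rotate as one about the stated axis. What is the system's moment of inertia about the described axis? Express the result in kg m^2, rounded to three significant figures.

2.24

Point mass: I_cm = 0; centre at d = 0.67 m, so the parallel axis theorem gives I = 0 + (4.2)(0.67)² = 1.8854 kg m^2.
Solid disk: I_cm = (1/2)MR² = (1/2)(3.6)(0.29)² = 0.15138 kg m^2; axis through the centre, so I = 0.15138 kg m^2.
Annular disk: I_cm = (1/2)M(R²+r²) = (1/2)(1.3)[(0.39)² + (0.33)²] = 0.16965 kg m^2; centre at d = 0.17 m, so the parallel axis theorem gives I = 0.16965 + (1.3)(0.17)² = 0.20722 kg m^2.
Total I = 1.8854 + 0.15138 + 0.20722 = 2.244 kg m^2.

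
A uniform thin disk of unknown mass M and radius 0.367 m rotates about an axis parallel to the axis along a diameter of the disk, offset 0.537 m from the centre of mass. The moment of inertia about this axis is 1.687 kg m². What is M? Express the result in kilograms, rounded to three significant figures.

5.24

I = I_cm + Md² = (1/4)MR² + Md² = M·[0.25·(0.367)² + (0.537)²] = M·0.32204.
So M = 1.687 / 0.32204 = 5.2385 kg.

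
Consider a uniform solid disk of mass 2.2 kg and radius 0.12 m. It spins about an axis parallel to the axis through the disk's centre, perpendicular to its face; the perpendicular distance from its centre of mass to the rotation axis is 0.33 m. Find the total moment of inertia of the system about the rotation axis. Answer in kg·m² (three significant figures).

0.255

I_cm = (1/2)MR² = (1/2)(2.2)(0.12)² = 0.01584 kg·m²; centre at d = 0.33 m, so the parallel axis theorem gives I = 0.01584 + (2.2)(0.33)² = 0.25542 kg·m².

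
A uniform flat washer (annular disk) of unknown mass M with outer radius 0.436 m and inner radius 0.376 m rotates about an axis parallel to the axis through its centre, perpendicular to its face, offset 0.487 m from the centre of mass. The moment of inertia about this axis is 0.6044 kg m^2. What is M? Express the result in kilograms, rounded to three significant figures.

I = I_cm + Md² = (1/2)M(R²+r²) + Md² = M·[0.5·[(0.436)² + (0.376)²] + (0.487)²] = M·0.4029.
So M = 0.6044 / 0.4029 = 1.5001 kg.

1.50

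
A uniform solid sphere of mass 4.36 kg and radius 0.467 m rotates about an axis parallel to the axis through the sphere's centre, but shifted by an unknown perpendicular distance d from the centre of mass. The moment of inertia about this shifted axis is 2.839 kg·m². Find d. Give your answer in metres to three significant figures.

0.751

About the centre-of-mass axis, I_cm = (2/5)MR² = (2/5)(4.36)(0.467)² = 0.38035 kg·m².
Parallel axis theorem: I = I_cm + Md², so Md² = 2.839 − 0.38035 = 2.4587 kg·m².
d = √(2.4587 / 4.36) = 0.75094 m.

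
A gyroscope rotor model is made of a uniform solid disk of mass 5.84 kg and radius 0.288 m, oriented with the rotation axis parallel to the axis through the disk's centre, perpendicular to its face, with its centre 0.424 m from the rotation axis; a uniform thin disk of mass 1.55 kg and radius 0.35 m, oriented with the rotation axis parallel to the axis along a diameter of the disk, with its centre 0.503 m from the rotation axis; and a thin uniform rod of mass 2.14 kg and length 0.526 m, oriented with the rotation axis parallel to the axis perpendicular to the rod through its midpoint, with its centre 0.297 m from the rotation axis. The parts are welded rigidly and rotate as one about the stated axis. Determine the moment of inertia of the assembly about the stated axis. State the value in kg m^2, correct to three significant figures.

Solid disk: I_cm = (1/2)MR² = (1/2)(5.84)(0.288)² = 0.2422 kg m^2; centre at d = 0.424 m, so I = I_cm + Md² gives I = 0.2422 + (5.84)(0.424)² = 1.2921 kg m^2.
Thin disk: I_cm = (1/4)MR² = (1/4)(1.55)(0.35)² = 0.047469 kg m^2; centre at d = 0.503 m, so I = I_cm + Md² gives I = 0.047469 + (1.55)(0.503)² = 0.43963 kg m^2.
Thin rod: I_cm = (1/12)ML² = (1/12)(2.14)(0.526)² = 0.049341 kg m^2; centre at d = 0.297 m, so I = I_cm + Md² gives I = 0.049341 + (2.14)(0.297)² = 0.23811 kg m^2.
Total I = 1.2921 + 0.43963 + 0.23811 = 1.9698 kg m^2.

1.97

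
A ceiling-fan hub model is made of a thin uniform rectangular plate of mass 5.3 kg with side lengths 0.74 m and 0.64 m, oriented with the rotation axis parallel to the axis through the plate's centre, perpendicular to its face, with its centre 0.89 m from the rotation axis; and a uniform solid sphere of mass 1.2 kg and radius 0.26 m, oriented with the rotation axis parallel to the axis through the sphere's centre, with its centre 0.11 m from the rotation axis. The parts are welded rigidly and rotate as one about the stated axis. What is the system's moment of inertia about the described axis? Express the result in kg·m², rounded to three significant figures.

4.67

Rectangular plate: I_cm = (1/12)M(a²+b²) = (1/12)(5.3)[(0.74)² + (0.64)²] = 0.42276 kg·m²; centre at d = 0.89 m, so the parallel axis theorem gives I = 0.42276 + (5.3)(0.89)² = 4.6209 kg·m².
Solid sphere: I_cm = (2/5)MR² = (2/5)(1.2)(0.26)² = 0.032448 kg·m²; centre at d = 0.11 m, so the parallel axis theorem gives I = 0.032448 + (1.2)(0.11)² = 0.046968 kg·m².
Total I = 4.6209 + 0.046968 = 4.6679 kg·m².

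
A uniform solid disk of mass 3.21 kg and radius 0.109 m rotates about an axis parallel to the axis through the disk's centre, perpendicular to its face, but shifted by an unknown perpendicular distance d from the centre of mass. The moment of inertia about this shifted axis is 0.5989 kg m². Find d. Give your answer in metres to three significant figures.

0.425

About the centre-of-mass axis, I_cm = (1/2)MR² = (1/2)(3.21)(0.109)² = 0.019069 kg m².
Parallel axis theorem: I = I_cm + Md², so Md² = 0.5989 − 0.019069 = 0.57983 kg m².
d = √(0.57983 / 3.21) = 0.42501 m.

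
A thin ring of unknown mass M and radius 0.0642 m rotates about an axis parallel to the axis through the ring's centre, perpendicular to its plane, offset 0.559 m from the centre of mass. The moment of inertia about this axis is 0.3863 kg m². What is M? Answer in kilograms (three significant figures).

1.22

I = I_cm + Md² = MR² + Md² = M·[1·(0.0642)² + (0.559)²] = M·0.3166.
So M = 0.3863 / 0.3166 = 1.2201 kg.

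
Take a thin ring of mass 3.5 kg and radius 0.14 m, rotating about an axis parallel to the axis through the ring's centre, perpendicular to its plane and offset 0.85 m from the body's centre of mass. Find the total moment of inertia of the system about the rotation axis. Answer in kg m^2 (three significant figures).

2.60

I_cm = MR² = (3.5)(0.14)² = 0.0686 kg m^2; centre at d = 0.85 m, so I = I_cm + Md² gives I = 0.0686 + (3.5)(0.85)² = 2.5973 kg m^2.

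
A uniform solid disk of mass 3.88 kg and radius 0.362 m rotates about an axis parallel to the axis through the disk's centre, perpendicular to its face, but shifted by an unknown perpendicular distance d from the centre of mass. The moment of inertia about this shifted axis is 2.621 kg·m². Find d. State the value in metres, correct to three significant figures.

About the centre-of-mass axis, I_cm = (1/2)MR² = (1/2)(3.88)(0.362)² = 0.25423 kg·m².
Parallel axis theorem: I = I_cm + Md², so Md² = 2.621 − 0.25423 = 2.3668 kg·m².
d = √(2.3668 / 3.88) = 0.78102 m.

0.781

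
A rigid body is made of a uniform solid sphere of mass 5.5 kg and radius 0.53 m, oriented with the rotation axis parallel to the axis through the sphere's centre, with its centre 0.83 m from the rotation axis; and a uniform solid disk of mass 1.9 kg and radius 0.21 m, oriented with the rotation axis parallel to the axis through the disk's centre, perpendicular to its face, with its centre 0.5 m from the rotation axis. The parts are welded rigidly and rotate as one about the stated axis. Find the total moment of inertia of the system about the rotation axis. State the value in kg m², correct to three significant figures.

Solid sphere: I_cm = (2/5)MR² = (2/5)(5.5)(0.53)² = 0.61798 kg m²; centre at d = 0.83 m, so the parallel axis theorem gives I = 0.61798 + (5.5)(0.83)² = 4.4069 kg m².
Solid disk: I_cm = (1/2)MR² = (1/2)(1.9)(0.21)² = 0.041895 kg m²; centre at d = 0.5 m, so the parallel axis theorem gives I = 0.041895 + (1.9)(0.5)² = 0.51689 kg m².
Total I = 4.4069 + 0.51689 = 4.9238 kg m².

4.92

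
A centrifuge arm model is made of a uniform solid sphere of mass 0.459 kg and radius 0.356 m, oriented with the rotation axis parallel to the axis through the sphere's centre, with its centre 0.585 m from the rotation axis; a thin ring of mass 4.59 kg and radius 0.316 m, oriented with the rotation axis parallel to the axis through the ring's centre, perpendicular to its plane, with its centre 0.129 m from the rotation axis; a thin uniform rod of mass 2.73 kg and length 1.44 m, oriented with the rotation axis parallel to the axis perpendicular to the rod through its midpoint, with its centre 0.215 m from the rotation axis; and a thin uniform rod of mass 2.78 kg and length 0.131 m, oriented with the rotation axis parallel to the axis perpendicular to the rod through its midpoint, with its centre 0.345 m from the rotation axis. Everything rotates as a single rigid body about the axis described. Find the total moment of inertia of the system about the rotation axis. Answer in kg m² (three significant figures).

1.65

Solid sphere: I_cm = (2/5)MR² = (2/5)(0.459)(0.356)² = 0.023269 kg m²; centre at d = 0.585 m, so I = I_cm + Md² gives I = 0.023269 + (0.459)(0.585)² = 0.18035 kg m².
Thin ring: I_cm = MR² = (4.59)(0.316)² = 0.45834 kg m²; centre at d = 0.129 m, so I = I_cm + Md² gives I = 0.45834 + (4.59)(0.129)² = 0.53472 kg m².
Thin rod: I_cm = (1/12)ML² = (1/12)(2.73)(1.44)² = 0.47174 kg m²; centre at d = 0.215 m, so I = I_cm + Md² gives I = 0.47174 + (2.73)(0.215)² = 0.59794 kg m².
Thin rod: I_cm = (1/12)ML² = (1/12)(2.78)(0.131)² = 0.0039756 kg m²; centre at d = 0.345 m, so I = I_cm + Md² gives I = 0.0039756 + (2.78)(0.345)² = 0.33487 kg m².
Total I = 0.18035 + 0.53472 + 0.59794 + 0.33487 = 1.6479 kg m².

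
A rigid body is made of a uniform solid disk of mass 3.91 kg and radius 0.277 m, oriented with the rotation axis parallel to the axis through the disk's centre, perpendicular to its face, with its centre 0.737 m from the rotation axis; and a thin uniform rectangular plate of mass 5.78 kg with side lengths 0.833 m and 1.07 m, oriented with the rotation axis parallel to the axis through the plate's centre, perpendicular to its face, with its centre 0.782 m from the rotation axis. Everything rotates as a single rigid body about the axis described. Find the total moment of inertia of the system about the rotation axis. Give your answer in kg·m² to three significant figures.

6.69

Solid disk: I_cm = (1/2)MR² = (1/2)(3.91)(0.277)² = 0.15001 kg·m²; centre at d = 0.737 m, so the parallel axis theorem gives I = 0.15001 + (3.91)(0.737)² = 2.2738 kg·m².
Rectangular plate: I_cm = (1/12)M(a²+b²) = (1/12)(5.78)[(0.833)² + (1.07)²] = 0.88568 kg·m²; centre at d = 0.782 m, so the parallel axis theorem gives I = 0.88568 + (5.78)(0.782)² = 4.4203 kg·m².
Total I = 2.2738 + 4.4203 = 6.6941 kg·m².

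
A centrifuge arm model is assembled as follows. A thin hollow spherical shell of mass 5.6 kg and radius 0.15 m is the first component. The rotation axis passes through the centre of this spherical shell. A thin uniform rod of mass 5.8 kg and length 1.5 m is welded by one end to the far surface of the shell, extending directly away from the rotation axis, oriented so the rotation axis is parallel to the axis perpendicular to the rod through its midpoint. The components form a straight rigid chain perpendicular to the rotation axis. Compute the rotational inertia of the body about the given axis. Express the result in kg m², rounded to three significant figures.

Spherical shell: I_cm = (2/3)MR² = (2/3)(5.6)(0.15)² = 0.084 kg m²; axis through the centre, so I = 0.084 kg m².
Thin rod: I_cm = (1/12)ML² = (1/12)(5.8)(1.5)² = 1.0875 kg m²; centre at d = 0.15 + 0.75 = 0.9 m, so the parallel axis theorem gives I = 1.0875 + (5.8)(0.9)² = 5.7855 kg m².
Total I = 0.084 + 5.7855 = 5.8695 kg m².

5.87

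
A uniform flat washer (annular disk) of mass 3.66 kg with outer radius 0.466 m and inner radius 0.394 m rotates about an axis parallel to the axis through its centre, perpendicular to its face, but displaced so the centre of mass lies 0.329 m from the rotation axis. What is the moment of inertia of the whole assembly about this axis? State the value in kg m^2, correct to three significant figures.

1.08

I_cm = (1/2)M(R²+r²) = (1/2)(3.66)[(0.466)² + (0.394)²] = 0.68148 kg m^2; centre at d = 0.329 m, so the parallel axis theorem gives I = 0.68148 + (3.66)(0.329)² = 1.0776 kg m^2.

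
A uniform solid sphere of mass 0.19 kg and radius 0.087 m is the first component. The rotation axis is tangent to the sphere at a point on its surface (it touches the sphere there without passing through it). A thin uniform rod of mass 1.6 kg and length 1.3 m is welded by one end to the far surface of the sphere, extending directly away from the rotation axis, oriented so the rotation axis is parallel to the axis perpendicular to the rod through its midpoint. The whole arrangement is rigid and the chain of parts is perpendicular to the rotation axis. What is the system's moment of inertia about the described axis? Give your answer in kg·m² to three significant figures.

1.31

Solid sphere: I_cm = (2/5)MR² = (2/5)(0.19)(0.087)² = 0.00057524 kg·m²; centre at d = 0.087 m, so the parallel axis theorem gives I = 0.00057524 + (0.19)(0.087)² = 0.0020134 kg·m².
Thin rod: I_cm = (1/12)ML² = (1/12)(1.6)(1.3)² = 0.22533 kg·m²; centre at d = 0.087 + 0.087 + 0.65 = 0.824 m, so the parallel axis theorem gives I = 0.22533 + (1.6)(0.824)² = 1.3117 kg·m².
Total I = 0.0020134 + 1.3117 = 1.3137 kg·m².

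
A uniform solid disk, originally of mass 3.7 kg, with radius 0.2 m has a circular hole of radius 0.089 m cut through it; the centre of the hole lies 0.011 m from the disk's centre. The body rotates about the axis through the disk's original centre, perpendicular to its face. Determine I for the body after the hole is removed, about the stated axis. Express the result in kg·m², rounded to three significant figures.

Unpierced body about its centre: I₀ = (1/2)MR² = (1/2)(3.7)(0.2)² = 0.074 kg·m².
The removed disk has mass m = M·(r/R)² = (3.7)(0.089/0.2)² = 0.73269 kg (same uniform areal density).
Its moment of inertia about the rotation axis (parallel-axis theorem): I_hole = (1/2)mr² + md² = (1/2)(0.73269)(0.089)² + (0.73269)(0.011)² = 0.0029905 kg·m².
Treating the hole as negative mass, I = I₀ − I_hole = 0.074 − 0.0029905 = 0.07101 kg·m².

0.0710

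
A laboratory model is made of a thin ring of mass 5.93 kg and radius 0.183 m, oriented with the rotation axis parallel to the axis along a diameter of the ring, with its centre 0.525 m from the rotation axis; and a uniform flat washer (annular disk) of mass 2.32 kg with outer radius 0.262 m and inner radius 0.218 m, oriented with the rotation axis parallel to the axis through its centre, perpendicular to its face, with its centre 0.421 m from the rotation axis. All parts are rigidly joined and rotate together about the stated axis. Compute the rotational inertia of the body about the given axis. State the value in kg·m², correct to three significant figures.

Thin ring: I_cm = (1/2)MR² = (1/2)(5.93)(0.183)² = 0.099295 kg·m²; centre at d = 0.525 m, so I = I_cm + Md² gives I = 0.099295 + (5.93)(0.525)² = 1.7338 kg·m².
Annular disk: I_cm = (1/2)M(R²+r²) = (1/2)(2.32)[(0.262)² + (0.218)²] = 0.13475 kg·m²; centre at d = 0.421 m, so I = I_cm + Md² gives I = 0.13475 + (2.32)(0.421)² = 0.54595 kg·m².
Total I = 1.7338 + 0.54595 = 2.2797 kg·m².

2.28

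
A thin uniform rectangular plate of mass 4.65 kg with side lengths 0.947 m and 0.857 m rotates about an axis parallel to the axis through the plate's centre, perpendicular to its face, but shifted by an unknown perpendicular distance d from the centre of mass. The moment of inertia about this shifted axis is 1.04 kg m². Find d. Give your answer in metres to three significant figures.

0.296

About the centre-of-mass axis, I_cm = (1/12)M(a²+b²) = (1/12)(4.65)[(0.947)² + (0.857)²] = 0.63211 kg m².
Parallel axis theorem: I = I_cm + Md², so Md² = 1.04 − 0.63211 = 0.40789 kg m².
d = √(0.40789 / 4.65) = 0.29617 m.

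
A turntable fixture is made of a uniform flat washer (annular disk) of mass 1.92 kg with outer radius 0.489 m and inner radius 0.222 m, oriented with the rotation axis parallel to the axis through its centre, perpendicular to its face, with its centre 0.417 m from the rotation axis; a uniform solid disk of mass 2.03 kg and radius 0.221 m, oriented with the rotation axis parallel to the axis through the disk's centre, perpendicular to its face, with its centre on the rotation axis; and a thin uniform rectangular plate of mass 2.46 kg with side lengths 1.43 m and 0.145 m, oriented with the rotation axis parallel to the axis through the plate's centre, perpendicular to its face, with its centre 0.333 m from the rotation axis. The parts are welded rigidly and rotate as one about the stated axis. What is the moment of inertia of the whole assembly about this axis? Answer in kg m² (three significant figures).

Annular disk: I_cm = (1/2)M(R²+r²) = (1/2)(1.92)[(0.489)² + (0.222)²] = 0.27687 kg m²; centre at d = 0.417 m, so I = I_cm + Md² gives I = 0.27687 + (1.92)(0.417)² = 0.61074 kg m².
Solid disk: I_cm = (1/2)MR² = (1/2)(2.03)(0.221)² = 0.049574 kg m²; axis through the centre, so I = 0.049574 kg m².
Rectangular plate: I_cm = (1/12)M(a²+b²) = (1/12)(2.46)[(1.43)² + (0.145)²] = 0.42351 kg m²; centre at d = 0.333 m, so I = I_cm + Md² gives I = 0.42351 + (2.46)(0.333)² = 0.6963 kg m².
Total I = 0.61074 + 0.049574 + 0.6963 = 1.3566 kg m².

1.36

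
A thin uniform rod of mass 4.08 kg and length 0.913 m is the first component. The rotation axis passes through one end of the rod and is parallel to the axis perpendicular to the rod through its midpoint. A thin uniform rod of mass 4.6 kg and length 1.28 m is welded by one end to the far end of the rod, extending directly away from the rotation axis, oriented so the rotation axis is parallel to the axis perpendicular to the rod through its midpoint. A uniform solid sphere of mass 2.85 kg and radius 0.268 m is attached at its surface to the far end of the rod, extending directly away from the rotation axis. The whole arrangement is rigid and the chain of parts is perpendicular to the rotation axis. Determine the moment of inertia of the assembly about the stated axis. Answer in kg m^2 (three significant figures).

Thin rod: I_cm = (1/12)ML² = (1/12)(4.08)(0.913)² = 0.28341 kg m^2; centre at d = 0.4565 m, so the parallel axis theorem gives I = 0.28341 + (4.08)(0.4565)² = 1.1337 kg m^2.
Thin rod: I_cm = (1/12)ML² = (1/12)(4.6)(1.28)² = 0.62805 kg m^2; centre at d = 0.4565 + 0.4565 + 0.64 = 1.553 m, so the parallel axis theorem gives I = 0.62805 + (4.6)(1.553)² = 11.722 kg m^2.
Solid sphere: I_cm = (2/5)MR² = (2/5)(2.85)(0.268)² = 0.081879 kg m^2; centre at d = 0.4565 + 0.4565 + 0.64 + 0.64 + 0.268 = 2.461 m, so the parallel axis theorem gives I = 0.081879 + (2.85)(2.461)² = 17.343 kg m^2.
Total I = 1.1337 + 11.722 + 17.343 = 30.199 kg m^2.

30.2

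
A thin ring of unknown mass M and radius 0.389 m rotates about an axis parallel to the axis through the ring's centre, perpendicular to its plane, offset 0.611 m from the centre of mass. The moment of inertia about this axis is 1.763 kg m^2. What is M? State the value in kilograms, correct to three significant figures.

3.36

I = I_cm + Md² = MR² + Md² = M·[1·(0.389)² + (0.611)²] = M·0.52464.
So M = 1.763 / 0.52464 = 3.3604 kg.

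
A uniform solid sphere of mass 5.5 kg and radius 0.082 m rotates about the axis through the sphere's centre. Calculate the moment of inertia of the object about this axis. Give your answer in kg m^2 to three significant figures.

I_cm = (2/5)MR² = (2/5)(5.5)(0.082)² = 0.014793 kg m^2; axis through the centre, so I = 0.014793 kg m^2.

0.0148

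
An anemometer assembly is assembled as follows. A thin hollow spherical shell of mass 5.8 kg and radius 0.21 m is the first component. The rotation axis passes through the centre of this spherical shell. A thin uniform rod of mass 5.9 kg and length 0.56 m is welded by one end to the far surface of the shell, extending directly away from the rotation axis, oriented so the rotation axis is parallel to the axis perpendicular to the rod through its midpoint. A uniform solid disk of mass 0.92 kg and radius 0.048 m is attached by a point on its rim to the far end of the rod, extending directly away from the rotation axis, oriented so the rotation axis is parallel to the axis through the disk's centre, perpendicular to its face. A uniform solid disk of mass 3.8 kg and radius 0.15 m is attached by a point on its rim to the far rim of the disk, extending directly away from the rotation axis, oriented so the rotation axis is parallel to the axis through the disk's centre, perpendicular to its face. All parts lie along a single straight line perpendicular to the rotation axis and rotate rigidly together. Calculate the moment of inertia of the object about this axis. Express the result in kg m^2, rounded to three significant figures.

Spherical shell: I_cm = (2/3)MR² = (2/3)(5.8)(0.21)² = 0.17052 kg m^2; axis through the centre, so I = 0.17052 kg m^2.
Thin rod: I_cm = (1/12)ML² = (1/12)(5.9)(0.56)² = 0.15419 kg m^2; centre at d = 0.21 + 0.28 = 0.49 m, so I = I_cm + Md² gives I = 0.15419 + (5.9)(0.49)² = 1.5708 kg m^2.
Solid disk: I_cm = (1/2)MR² = (1/2)(0.92)(0.048)² = 0.0010598 kg m^2; centre at d = 0.21 + 0.28 + 0.28 + 0.048 = 0.818 m, so I = I_cm + Md² gives I = 0.0010598 + (0.92)(0.818)² = 0.61665 kg m^2.
Solid disk: I_cm = (1/2)MR² = (1/2)(3.8)(0.15)² = 0.04275 kg m^2; centre at d = 0.21 + 0.28 + 0.28 + 0.048 + 0.048 + 0.15 = 1.016 m, so I = I_cm + Md² gives I = 0.04275 + (3.8)(1.016)² = 3.9653 kg m^2.
Total I = 0.17052 + 1.5708 + 0.61665 + 3.9653 = 6.3233 kg m^2.

6.32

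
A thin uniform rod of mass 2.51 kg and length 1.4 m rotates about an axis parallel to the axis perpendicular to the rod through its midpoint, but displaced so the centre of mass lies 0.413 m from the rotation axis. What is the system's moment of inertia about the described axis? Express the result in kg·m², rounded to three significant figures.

0.838

I_cm = (1/12)ML² = (1/12)(2.51)(1.4)² = 0.40997 kg·m²; centre at d = 0.413 m, so I = I_cm + Md² gives I = 0.40997 + (2.51)(0.413)² = 0.83809 kg·m².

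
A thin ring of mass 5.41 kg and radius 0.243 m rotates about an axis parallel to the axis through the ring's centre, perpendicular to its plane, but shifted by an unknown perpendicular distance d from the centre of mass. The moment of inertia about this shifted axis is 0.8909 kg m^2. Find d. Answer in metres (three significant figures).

0.325

About the centre-of-mass axis, I_cm = MR² = (5.41)(0.243)² = 0.31946 kg m^2.
Parallel axis theorem: I = I_cm + Md², so Md² = 0.8909 − 0.31946 = 0.57144 kg m^2.
d = √(0.57144 / 5.41) = 0.325 m.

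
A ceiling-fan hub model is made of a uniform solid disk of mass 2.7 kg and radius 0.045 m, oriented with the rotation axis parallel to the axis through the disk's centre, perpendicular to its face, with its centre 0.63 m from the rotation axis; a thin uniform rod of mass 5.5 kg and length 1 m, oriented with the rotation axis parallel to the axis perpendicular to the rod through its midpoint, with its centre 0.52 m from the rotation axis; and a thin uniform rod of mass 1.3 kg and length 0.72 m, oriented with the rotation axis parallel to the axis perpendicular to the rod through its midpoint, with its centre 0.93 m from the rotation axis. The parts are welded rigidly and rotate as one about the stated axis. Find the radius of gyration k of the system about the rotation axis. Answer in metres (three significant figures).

0.665

Solid disk: I_cm = (1/2)MR² = (1/2)(2.7)(0.045)² = 0.0027338 kg m²; centre at d = 0.63 m, so I = I_cm + Md² gives I = 0.0027338 + (2.7)(0.63)² = 1.0744 kg m².
Thin rod: I_cm = (1/12)ML² = (1/12)(5.5)(1)² = 0.45833 kg m²; centre at d = 0.52 m, so I = I_cm + Md² gives I = 0.45833 + (5.5)(0.52)² = 1.9455 kg m².
Thin rod: I_cm = (1/12)ML² = (1/12)(1.3)(0.72)² = 0.05616 kg m²; centre at d = 0.93 m, so I = I_cm + Md² gives I = 0.05616 + (1.3)(0.93)² = 1.1805 kg m².
Total I = 4.2004 kg m²; total mass M = 9.5 kg.
k = √(I/M) = √(4.2004/9.5) = 0.66494 m.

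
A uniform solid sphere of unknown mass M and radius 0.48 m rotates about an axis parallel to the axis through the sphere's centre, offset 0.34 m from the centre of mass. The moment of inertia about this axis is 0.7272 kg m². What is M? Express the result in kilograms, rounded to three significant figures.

I = I_cm + Md² = (2/5)MR² + Md² = M·[0.4·(0.48)² + (0.34)²] = M·0.20776.
So M = 0.7272 / 0.20776 = 3.5002 kg.

3.50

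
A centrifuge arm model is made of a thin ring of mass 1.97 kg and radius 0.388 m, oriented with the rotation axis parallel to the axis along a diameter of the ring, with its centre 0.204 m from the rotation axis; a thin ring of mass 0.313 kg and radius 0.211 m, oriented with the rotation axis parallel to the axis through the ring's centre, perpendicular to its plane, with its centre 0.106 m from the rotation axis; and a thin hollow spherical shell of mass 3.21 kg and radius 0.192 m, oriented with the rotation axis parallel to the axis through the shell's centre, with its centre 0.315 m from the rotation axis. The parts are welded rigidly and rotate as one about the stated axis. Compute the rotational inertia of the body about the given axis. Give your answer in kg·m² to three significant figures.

Thin ring: I_cm = (1/2)MR² = (1/2)(1.97)(0.388)² = 0.14829 kg·m²; centre at d = 0.204 m, so the parallel axis theorem gives I = 0.14829 + (1.97)(0.204)² = 0.23027 kg·m².
Thin ring: I_cm = MR² = (0.313)(0.211)² = 0.013935 kg·m²; centre at d = 0.106 m, so the parallel axis theorem gives I = 0.013935 + (0.313)(0.106)² = 0.017452 kg·m².
Spherical shell: I_cm = (2/3)MR² = (2/3)(3.21)(0.192)² = 0.078889 kg·m²; centre at d = 0.315 m, so the parallel axis theorem gives I = 0.078889 + (3.21)(0.315)² = 0.3974 kg·m².
Total I = 0.23027 + 0.017452 + 0.3974 = 0.64512 kg·m².

0.645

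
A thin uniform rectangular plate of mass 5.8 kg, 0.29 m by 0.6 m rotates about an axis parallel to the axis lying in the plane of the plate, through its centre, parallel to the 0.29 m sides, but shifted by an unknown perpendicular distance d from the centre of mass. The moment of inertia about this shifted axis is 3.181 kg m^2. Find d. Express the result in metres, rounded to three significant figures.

0.720

About the centre-of-mass axis, I_cm = (1/12)Mb² = (1/12)(5.8)(0.6)² = 0.174 kg m^2.
Parallel axis theorem: I = I_cm + Md², so Md² = 3.181 − 0.174 = 3.007 kg m^2.
d = √(3.007 / 5.8) = 0.72003 m.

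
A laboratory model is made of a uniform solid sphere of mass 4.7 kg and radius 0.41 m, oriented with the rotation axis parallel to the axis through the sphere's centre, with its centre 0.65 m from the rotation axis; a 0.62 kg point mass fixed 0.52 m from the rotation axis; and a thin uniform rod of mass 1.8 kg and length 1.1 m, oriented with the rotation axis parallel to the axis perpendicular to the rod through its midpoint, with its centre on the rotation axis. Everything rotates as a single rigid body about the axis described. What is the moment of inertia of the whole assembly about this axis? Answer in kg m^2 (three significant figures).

2.65

Solid sphere: I_cm = (2/5)MR² = (2/5)(4.7)(0.41)² = 0.31603 kg m^2; centre at d = 0.65 m, so the parallel axis theorem gives I = 0.31603 + (4.7)(0.65)² = 2.3018 kg m^2.
Point mass: I_cm = 0; centre at d = 0.52 m, so the parallel axis theorem gives I = 0 + (0.62)(0.52)² = 0.16765 kg m^2.
Thin rod: I_cm = (1/12)ML² = (1/12)(1.8)(1.1)² = 0.1815 kg m^2; axis through the centre, so I = 0.1815 kg m^2.
Total I = 2.3018 + 0.16765 + 0.1815 = 2.6509 kg m^2.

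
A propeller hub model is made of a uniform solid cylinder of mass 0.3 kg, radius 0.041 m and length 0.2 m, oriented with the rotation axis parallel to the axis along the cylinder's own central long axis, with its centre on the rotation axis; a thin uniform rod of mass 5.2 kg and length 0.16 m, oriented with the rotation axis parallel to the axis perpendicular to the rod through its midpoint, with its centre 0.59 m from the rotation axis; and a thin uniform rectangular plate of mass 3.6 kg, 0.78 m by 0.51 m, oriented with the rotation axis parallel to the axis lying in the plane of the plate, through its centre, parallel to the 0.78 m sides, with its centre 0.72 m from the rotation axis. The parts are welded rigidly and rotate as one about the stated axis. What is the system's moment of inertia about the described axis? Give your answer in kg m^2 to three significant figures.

3.77

Solid cylinder: I_cm = (1/2)MR² = (1/2)(0.3)(0.041)² = 0.00025215 kg m^2; axis through the centre, so I = 0.00025215 kg m^2.
Thin rod: I_cm = (1/12)ML² = (1/12)(5.2)(0.16)² = 0.011093 kg m^2; centre at d = 0.59 m, so the parallel axis theorem gives I = 0.011093 + (5.2)(0.59)² = 1.8212 kg m^2.
Rectangular plate: I_cm = (1/12)Mb² = (1/12)(3.6)(0.51)² = 0.07803 kg m^2; centre at d = 0.72 m, so the parallel axis theorem gives I = 0.07803 + (3.6)(0.72)² = 1.9443 kg m^2.
Total I = 0.00025215 + 1.8212 + 1.9443 = 3.7657 kg m^2.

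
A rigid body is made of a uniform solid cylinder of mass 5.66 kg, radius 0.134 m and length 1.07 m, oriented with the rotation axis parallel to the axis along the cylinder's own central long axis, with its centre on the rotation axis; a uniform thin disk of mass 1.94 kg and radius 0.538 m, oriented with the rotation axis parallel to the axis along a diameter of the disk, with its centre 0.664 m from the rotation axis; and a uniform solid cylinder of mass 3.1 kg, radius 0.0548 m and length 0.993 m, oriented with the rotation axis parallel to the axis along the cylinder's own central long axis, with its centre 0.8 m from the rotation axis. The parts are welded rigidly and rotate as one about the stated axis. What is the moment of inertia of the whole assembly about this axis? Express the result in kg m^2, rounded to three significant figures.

Solid cylinder: I_cm = (1/2)MR² = (1/2)(5.66)(0.134)² = 0.050815 kg m^2; axis through the centre, so I = 0.050815 kg m^2.
Thin disk: I_cm = (1/4)MR² = (1/4)(1.94)(0.538)² = 0.14038 kg m^2; centre at d = 0.664 m, so the parallel axis theorem gives I = 0.14038 + (1.94)(0.664)² = 0.99572 kg m^2.
Solid cylinder: I_cm = (1/2)MR² = (1/2)(3.1)(0.0548)² = 0.0046547 kg m^2; centre at d = 0.8 m, so the parallel axis theorem gives I = 0.0046547 + (3.1)(0.8)² = 1.9887 kg m^2.
Total I = 0.050815 + 0.99572 + 1.9887 = 3.0352 kg m^2.

3.04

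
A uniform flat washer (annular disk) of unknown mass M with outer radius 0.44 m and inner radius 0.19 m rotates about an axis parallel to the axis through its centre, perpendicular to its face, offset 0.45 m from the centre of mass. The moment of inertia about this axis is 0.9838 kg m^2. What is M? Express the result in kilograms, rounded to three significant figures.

3.10

I = I_cm + Md² = (1/2)M(R²+r²) + Md² = M·[0.5·[(0.44)² + (0.19)²] + (0.45)²] = M·0.31735.
So M = 0.9838 / 0.31735 = 3.1 kg.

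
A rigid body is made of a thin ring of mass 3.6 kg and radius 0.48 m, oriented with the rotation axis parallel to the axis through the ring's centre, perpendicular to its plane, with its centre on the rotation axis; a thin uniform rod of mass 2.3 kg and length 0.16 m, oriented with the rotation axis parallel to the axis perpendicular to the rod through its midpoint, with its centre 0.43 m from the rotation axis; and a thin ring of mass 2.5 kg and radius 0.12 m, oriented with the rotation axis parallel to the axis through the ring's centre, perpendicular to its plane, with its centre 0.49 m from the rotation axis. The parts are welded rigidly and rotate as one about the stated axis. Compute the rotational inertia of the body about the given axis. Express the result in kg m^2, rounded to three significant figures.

Thin ring: I_cm = MR² = (3.6)(0.48)² = 0.82944 kg m^2; axis through the centre, so I = 0.82944 kg m^2.
Thin rod: I_cm = (1/12)ML² = (1/12)(2.3)(0.16)² = 0.0049067 kg m^2; centre at d = 0.43 m, so the parallel axis theorem gives I = 0.0049067 + (2.3)(0.43)² = 0.43018 kg m^2.
Thin ring: I_cm = MR² = (2.5)(0.12)² = 0.036 kg m^2; centre at d = 0.49 m, so the parallel axis theorem gives I = 0.036 + (2.5)(0.49)² = 0.63625 kg m^2.
Total I = 0.82944 + 0.43018 + 0.63625 = 1.8959 kg m^2.

1.90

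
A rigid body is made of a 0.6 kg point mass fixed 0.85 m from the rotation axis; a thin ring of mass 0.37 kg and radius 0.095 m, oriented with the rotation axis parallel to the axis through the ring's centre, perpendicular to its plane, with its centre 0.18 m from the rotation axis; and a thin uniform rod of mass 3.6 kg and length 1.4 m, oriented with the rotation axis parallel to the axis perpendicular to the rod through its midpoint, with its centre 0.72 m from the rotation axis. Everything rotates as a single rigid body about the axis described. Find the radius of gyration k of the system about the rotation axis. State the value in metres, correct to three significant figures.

0.797

Point mass: I_cm = 0; centre at d = 0.85 m, so I = I_cm + Md² gives I = 0 + (0.6)(0.85)² = 0.4335 kg m².
Thin ring: I_cm = MR² = (0.37)(0.095)² = 0.0033392 kg m²; centre at d = 0.18 m, so I = I_cm + Md² gives I = 0.0033392 + (0.37)(0.18)² = 0.015327 kg m².
Thin rod: I_cm = (1/12)ML² = (1/12)(3.6)(1.4)² = 0.588 kg m²; centre at d = 0.72 m, so I = I_cm + Md² gives I = 0.588 + (3.6)(0.72)² = 2.4542 kg m².
Total I = 2.9031 kg m²; total mass M = 4.57 kg.
k = √(I/M) = √(2.9031/4.57) = 0.79702 m.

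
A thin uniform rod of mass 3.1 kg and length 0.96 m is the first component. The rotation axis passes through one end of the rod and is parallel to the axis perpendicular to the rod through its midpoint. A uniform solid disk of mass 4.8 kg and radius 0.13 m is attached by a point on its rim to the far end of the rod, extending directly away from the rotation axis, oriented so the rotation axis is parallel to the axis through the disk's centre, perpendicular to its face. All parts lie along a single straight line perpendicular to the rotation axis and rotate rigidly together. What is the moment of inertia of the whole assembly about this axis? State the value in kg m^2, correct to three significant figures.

6.70

Thin rod: I_cm = (1/12)ML² = (1/12)(3.1)(0.96)² = 0.23808 kg m^2; centre at d = 0.48 m, so the parallel axis theorem gives I = 0.23808 + (3.1)(0.48)² = 0.95232 kg m^2.
Solid disk: I_cm = (1/2)MR² = (1/2)(4.8)(0.13)² = 0.04056 kg m^2; centre at d = 0.48 + 0.48 + 0.13 = 1.09 m, so the parallel axis theorem gives I = 0.04056 + (4.8)(1.09)² = 5.7434 kg m^2.
Total I = 0.95232 + 5.7434 = 6.6958 kg m^2.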